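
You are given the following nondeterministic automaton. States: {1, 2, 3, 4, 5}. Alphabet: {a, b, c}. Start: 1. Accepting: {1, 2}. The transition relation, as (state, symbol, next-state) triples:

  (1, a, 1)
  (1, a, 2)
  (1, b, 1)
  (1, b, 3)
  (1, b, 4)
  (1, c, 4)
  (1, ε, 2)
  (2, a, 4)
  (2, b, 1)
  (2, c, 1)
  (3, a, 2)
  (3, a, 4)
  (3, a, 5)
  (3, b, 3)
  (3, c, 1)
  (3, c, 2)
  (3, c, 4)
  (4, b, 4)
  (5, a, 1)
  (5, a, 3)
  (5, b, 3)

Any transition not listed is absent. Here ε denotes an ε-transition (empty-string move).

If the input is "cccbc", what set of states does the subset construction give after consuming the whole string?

{1, 2, 4}

Start: ε-closure({1}) = {1, 2}.
Read 'c': 1→{4}, 2→{1}; union {1, 4}; ε-closure = {1, 2, 4}.
Read 'c': 1→{4}, 2→{1}, 4→∅; union {1, 4}; ε-closure = {1, 2, 4}.
Read 'c': 1→{4}, 2→{1}, 4→∅; union {1, 4}; ε-closure = {1, 2, 4}.
Read 'b': 1→{1, 3, 4}, 2→{1}, 4→{4}; union {1, 3, 4}; ε-closure = {1, 2, 3, 4}.
Read 'c': 1→{4}, 2→{1}, 3→{1, 2, 4}, 4→∅; now {1, 2, 4}.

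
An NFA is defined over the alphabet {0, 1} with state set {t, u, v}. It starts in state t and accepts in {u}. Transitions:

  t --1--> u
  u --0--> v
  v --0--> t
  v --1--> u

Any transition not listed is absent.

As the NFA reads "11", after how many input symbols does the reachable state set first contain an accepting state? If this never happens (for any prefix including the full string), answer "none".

Start in {t}.
Read '1': {t} → {u}.
None of the earlier sets intersect F, but {u} does.

1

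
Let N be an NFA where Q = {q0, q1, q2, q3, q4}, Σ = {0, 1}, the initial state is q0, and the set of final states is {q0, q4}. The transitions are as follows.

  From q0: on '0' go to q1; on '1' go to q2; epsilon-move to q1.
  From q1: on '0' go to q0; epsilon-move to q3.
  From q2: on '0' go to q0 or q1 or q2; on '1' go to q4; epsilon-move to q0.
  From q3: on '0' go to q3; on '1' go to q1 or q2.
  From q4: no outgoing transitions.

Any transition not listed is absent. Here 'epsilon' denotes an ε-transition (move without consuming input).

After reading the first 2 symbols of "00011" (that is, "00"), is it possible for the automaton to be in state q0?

Start: ε-closure({q0}) = {q0, q1, q3}.
Read '0': q0→{q1}, q1→{q0}, q3→{q3}; now {q0, q1, q3}.
Read '0': q0→{q1}, q1→{q0}, q3→{q3}; now {q0, q1, q3}.
State q0 is in {q0, q1, q3}.

Yes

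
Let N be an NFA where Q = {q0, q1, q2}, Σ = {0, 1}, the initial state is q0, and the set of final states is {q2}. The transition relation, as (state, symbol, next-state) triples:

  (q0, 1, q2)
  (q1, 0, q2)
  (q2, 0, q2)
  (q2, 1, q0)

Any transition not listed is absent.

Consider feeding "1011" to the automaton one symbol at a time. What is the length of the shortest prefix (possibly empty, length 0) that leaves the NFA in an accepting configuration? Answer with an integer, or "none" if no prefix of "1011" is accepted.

1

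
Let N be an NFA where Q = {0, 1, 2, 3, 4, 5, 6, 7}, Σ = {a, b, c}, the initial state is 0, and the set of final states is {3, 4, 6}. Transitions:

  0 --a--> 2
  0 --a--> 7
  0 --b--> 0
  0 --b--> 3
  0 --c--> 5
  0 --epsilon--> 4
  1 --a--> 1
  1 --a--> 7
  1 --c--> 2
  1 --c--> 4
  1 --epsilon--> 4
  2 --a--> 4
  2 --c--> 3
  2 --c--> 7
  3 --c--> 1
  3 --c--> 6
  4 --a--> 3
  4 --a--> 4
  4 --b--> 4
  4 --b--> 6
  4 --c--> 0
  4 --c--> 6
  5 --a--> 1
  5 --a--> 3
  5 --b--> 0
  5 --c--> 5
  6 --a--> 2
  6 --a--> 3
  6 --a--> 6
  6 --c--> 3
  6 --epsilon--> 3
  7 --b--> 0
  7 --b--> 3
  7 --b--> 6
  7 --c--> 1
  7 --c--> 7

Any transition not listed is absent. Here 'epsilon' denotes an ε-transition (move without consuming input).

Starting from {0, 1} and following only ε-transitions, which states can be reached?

{0, 1, 4}

Begin with {0, 1}.
ε-move 0 → 4; add 4.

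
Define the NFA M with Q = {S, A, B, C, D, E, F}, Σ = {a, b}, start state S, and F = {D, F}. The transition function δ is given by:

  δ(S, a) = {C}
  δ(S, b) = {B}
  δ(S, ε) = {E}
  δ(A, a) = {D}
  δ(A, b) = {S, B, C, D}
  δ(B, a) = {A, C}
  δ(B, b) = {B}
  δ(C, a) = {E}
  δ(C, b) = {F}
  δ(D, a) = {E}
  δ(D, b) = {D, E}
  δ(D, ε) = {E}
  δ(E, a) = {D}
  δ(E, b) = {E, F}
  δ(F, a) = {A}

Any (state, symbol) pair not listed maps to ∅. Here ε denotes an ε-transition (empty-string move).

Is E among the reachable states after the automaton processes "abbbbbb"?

Yes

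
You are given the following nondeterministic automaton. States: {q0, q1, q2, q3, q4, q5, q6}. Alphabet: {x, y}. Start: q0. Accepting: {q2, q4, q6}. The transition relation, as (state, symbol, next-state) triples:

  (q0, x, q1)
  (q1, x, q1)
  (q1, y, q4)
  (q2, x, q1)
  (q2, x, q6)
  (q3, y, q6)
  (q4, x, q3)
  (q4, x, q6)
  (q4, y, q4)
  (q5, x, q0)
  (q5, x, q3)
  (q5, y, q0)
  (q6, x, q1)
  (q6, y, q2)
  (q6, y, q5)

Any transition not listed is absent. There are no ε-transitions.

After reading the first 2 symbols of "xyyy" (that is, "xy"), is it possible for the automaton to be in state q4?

Start in {q0}.
Read 'x': q0→{q1}; now {q1}.
Read 'y': q1→{q4}; now {q4}.
State q4 is in {q4}.

Yes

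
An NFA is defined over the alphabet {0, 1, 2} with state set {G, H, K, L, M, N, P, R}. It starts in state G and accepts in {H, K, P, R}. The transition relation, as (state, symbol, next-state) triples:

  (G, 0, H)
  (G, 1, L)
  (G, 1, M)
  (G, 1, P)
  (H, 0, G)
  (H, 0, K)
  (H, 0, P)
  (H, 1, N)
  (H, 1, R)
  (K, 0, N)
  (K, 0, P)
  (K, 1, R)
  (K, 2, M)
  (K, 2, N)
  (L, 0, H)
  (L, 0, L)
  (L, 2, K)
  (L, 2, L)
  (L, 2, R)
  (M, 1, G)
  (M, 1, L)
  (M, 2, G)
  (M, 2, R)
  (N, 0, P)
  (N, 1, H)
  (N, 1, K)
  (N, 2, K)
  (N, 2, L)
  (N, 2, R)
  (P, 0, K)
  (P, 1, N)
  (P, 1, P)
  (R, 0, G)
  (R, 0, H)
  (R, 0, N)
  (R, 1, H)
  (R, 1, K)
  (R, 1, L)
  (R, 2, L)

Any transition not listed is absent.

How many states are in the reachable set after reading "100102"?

Start in {G}.
Read '1': G→{L, M, P}; now {L, M, P}.
Read '0': L→{H, L}, M→∅, P→{K}; now {H, K, L}.
Read '0': H→{G, K, P}, K→{N, P}, L→{H, L}; now {G, H, K, L, N, P}.
Read '1': G→{L, M, P}, H→{N, R}, K→{R}, L→∅, N→{H, K}, P→{N, P}; now {H, K, L, M, N, P, R}.
Read '0': H→{G, K, P}, K→{N, P}, L→{H, L}, M→∅, N→{P}, P→{K}, R→{G, H, N}; now {G, H, K, L, N, P}.
Read '2': G→∅, H→∅, K→{M, N}, L→{K, L, R}, N→{K, L, R}, P→∅; now {K, L, M, N, R}.
That set has 5 states.

5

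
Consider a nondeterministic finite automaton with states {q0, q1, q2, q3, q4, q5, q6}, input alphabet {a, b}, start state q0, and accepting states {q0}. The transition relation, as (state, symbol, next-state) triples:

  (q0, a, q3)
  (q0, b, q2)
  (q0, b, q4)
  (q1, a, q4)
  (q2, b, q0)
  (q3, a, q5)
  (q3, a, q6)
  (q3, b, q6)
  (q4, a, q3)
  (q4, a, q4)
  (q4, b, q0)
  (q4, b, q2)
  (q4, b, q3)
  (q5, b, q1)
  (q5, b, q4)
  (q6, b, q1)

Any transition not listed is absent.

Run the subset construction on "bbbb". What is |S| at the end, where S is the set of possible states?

Start in {q0}.
Read 'b': q0→{q2, q4}; now {q2, q4}.
Read 'b': q2→{q0}, q4→{q0, q2, q3}; now {q0, q2, q3}.
Read 'b': q0→{q2, q4}, q2→{q0}, q3→{q6}; now {q0, q2, q4, q6}.
Read 'b': q0→{q2, q4}, q2→{q0}, q4→{q0, q2, q3}, q6→{q1}; now {q0, q1, q2, q3, q4}.
That set has 5 states.

5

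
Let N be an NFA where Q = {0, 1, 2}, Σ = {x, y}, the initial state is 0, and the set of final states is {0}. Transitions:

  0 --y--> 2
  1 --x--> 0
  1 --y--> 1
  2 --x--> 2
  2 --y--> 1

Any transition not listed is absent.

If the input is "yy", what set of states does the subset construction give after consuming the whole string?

Start in {0}.
Read 'y': {0} → {2}.
Read 'y': {2} → {1}.

{1}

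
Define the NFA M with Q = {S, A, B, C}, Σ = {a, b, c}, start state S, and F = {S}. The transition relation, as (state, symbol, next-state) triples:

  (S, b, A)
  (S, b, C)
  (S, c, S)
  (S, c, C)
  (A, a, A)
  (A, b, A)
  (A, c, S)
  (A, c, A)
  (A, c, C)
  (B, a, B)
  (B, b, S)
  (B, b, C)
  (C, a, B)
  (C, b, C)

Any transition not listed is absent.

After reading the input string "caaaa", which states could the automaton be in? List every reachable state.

{B}

Start in {S}.
Read 'c': S→{S, C}; now {S, C}.
Read 'a': S→∅, C→{B}; now {B}.
Read 'a': B→{B}; now {B}.
Read 'a': B→{B}; now {B}.
Read 'a': B→{B}; now {B}.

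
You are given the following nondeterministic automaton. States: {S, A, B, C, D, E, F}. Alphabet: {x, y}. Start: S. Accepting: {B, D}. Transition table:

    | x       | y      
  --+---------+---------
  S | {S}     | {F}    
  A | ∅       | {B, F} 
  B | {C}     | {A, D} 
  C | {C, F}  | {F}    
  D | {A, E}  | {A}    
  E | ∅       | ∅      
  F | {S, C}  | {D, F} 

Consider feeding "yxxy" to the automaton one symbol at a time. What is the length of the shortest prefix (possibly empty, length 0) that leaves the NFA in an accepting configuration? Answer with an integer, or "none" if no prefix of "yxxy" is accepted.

4

Start in {S}.
Read 'y': {S} → {F}.
Read 'x': {F} → {S, C}.
Read 'x': {S, C} → {S, C, F}.
Read 'y': {S, C, F} → {D, F}.
None of the earlier sets intersect F, but {D, F} does.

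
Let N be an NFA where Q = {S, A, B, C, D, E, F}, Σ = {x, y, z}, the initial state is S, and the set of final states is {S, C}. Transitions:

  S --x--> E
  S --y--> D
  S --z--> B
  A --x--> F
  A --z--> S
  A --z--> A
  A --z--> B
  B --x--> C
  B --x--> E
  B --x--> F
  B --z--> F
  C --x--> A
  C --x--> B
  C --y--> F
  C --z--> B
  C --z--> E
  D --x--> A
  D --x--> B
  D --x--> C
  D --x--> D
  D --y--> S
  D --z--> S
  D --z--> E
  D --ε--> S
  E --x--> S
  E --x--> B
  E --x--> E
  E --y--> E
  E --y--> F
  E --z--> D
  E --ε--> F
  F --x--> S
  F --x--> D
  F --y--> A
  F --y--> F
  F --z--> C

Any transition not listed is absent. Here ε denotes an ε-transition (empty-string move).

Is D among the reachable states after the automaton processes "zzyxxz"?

Yes

Start in {S}.
Read 'z': {S} → {B}.
Read 'z': {B} → {F}.
Read 'y': {F} → {A, F}.
Read 'x': {A, F} → {S, D, F}.
Read 'x': {S, D, F} → {S, A, B, C, D, E, F}.
Read 'z': {S, A, B, C, D, E, F} → {S, A, B, C, D, E, F}.
State D is in {S, A, B, C, D, E, F}.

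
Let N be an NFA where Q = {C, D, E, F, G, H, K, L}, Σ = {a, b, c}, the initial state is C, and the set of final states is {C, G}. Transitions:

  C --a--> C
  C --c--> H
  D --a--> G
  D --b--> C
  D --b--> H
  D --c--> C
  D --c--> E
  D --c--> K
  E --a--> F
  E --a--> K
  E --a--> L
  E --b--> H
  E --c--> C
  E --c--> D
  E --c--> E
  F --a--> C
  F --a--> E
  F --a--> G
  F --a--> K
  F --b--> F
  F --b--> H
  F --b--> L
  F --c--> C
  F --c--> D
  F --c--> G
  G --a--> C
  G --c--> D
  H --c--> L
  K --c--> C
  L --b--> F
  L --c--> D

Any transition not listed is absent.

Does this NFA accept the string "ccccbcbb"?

Start in {C}.
Read 'c': {C} → {H}.
Read 'c': {H} → {L}.
Read 'c': {L} → {D}.
Read 'c': {D} → {C, E, K}.
Read 'b': {C, E, K} → {H}.
Read 'c': {H} → {L}.
Read 'b': {L} → {F}.
Read 'b': {F} → {F, H, L}.
The final set {F, H, L} contains no accepting state.

No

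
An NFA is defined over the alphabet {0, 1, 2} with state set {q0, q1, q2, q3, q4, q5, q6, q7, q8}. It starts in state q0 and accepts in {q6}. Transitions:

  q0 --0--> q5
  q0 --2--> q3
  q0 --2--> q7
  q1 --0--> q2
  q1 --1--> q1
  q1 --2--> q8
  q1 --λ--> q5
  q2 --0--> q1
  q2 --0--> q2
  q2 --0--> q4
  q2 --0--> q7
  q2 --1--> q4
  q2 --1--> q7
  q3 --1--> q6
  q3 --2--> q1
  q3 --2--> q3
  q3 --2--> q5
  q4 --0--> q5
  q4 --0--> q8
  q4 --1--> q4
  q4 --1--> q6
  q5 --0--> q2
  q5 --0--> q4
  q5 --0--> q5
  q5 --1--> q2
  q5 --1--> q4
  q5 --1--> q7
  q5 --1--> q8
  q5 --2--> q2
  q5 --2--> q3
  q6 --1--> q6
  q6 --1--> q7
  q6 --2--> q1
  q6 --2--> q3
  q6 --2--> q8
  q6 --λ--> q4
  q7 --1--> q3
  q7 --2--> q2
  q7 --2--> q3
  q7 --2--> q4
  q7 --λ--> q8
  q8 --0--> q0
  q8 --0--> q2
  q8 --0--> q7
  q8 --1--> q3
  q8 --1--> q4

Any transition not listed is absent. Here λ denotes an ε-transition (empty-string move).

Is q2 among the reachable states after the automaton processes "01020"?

Start in {q0}.
Read '0': q0→{q5}; now {q5}.
Read '1': q5→{q2, q4, q7, q8}; now {q2, q4, q7, q8}.
Read '0': q2→{q1, q2, q4, q7}, q4→{q5, q8}, q7→∅, q8→{q0, q2, q7}; now {q0, q1, q2, q4, q5, q7, q8}.
Read '2': q0→{q3, q7}, q1→{q8}, q2→∅, q4→∅, q5→{q2, q3}, q7→{q2, q3, q4}, q8→∅; now {q2, q3, q4, q7, q8}.
Read '0': q2→{q1, q2, q4, q7}, q3→∅, q4→{q5, q8}, q7→∅, q8→{q0, q2, q7}; now {q0, q1, q2, q4, q5, q7, q8}.
State q2 is in {q0, q1, q2, q4, q5, q7, q8}.

Yes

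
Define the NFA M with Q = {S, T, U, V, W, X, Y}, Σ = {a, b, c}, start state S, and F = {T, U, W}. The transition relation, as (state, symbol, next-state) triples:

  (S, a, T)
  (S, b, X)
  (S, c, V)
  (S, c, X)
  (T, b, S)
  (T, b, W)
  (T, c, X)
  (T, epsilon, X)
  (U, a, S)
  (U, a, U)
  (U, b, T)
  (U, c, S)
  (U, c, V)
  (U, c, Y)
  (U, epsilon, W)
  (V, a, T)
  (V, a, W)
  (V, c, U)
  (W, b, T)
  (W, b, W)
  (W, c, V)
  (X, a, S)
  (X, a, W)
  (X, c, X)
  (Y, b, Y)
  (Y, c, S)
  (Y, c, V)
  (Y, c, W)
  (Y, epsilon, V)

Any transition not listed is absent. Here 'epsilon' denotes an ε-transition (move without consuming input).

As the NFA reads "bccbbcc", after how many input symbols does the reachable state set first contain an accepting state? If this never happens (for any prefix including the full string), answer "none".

Start in {S}.
Read 'b': {S} → {X}.
Read 'c': {X} → {X}.
Read 'c': {X} → {X}.
Read 'b': {X} → ∅.
The set is empty and remains empty for the remaining 3 symbols.
No reachable set along the way intersects F.

none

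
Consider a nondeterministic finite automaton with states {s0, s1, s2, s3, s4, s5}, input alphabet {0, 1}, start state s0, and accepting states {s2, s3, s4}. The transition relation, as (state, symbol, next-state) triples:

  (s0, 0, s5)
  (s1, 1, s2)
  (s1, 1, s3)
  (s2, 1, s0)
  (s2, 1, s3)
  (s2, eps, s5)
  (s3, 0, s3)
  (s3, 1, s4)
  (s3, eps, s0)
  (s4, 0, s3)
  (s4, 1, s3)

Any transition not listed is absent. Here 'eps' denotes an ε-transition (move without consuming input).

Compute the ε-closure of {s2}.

{s2, s5}

Begin with {s2}.
ε-move s2 → s5; add s5.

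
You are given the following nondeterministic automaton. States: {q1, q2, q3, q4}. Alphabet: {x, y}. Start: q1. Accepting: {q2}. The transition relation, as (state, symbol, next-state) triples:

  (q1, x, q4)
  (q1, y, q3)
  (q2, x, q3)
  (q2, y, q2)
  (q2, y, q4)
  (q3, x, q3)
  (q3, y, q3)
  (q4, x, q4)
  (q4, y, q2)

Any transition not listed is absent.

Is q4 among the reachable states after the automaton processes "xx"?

Start in {q1}.
Read 'x': q1→{q4}; now {q4}.
Read 'x': q4→{q4}; now {q4}.
State q4 is in {q4}.

Yes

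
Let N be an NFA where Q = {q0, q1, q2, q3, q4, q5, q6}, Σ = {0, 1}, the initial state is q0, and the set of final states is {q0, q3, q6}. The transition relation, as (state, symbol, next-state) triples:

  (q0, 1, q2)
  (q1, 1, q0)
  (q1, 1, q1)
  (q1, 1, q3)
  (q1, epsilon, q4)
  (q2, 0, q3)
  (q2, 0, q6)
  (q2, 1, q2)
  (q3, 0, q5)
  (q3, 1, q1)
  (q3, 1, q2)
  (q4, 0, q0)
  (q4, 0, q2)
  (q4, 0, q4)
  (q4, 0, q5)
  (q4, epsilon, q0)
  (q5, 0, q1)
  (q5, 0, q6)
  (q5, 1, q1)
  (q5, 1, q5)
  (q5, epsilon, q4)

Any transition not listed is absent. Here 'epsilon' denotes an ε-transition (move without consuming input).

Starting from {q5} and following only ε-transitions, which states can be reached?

Begin with {q5}.
ε-move q5 → q4; add q4.
ε-move q4 → q0; add q0.

{q0, q4, q5}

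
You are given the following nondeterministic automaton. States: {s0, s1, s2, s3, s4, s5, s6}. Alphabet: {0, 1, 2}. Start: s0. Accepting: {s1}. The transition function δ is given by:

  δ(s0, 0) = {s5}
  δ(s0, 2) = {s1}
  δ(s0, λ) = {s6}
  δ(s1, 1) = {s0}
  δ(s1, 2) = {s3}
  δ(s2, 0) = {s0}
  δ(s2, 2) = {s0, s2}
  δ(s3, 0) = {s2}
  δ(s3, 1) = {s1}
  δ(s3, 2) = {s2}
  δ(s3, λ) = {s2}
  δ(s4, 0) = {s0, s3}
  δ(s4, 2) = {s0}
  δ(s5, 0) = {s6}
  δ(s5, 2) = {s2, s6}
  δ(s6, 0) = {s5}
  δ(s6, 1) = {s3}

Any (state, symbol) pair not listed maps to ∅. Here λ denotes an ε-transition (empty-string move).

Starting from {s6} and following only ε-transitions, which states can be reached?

Begin with {s6}.
No ε-moves leave this set, so the closure equals the set itself.

{s6}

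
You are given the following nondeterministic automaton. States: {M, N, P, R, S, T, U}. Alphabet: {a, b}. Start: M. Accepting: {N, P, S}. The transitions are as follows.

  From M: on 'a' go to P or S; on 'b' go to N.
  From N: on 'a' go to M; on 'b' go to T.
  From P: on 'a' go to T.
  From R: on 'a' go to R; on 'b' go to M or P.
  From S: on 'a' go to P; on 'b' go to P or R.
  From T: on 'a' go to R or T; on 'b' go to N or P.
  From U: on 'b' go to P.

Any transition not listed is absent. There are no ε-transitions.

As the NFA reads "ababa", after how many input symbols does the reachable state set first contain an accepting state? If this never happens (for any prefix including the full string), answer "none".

Start in {M}.
Read 'a': {M} → {P, S}.
None of the earlier sets intersect F, but {P, S} does.

1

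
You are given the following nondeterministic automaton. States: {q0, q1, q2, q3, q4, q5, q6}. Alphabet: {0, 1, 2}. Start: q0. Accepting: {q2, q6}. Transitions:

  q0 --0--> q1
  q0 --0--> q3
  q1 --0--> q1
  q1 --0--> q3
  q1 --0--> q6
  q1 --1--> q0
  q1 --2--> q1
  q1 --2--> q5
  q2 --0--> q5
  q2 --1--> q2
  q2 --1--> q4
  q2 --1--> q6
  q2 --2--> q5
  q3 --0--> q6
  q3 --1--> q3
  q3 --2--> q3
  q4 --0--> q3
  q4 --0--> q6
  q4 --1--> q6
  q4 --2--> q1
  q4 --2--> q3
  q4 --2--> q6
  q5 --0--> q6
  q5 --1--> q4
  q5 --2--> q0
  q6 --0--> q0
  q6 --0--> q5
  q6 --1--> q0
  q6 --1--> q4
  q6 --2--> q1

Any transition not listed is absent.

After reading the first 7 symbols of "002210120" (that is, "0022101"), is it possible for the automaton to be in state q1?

No

Start in {q0}.
Read '0': q0→{q1, q3}; now {q1, q3}.
Read '0': q1→{q1, q3, q6}, q3→{q6}; now {q1, q3, q6}.
Read '2': q1→{q1, q5}, q3→{q3}, q6→{q1}; now {q1, q3, q5}.
Read '2': q1→{q1, q5}, q3→{q3}, q5→{q0}; now {q0, q1, q3, q5}.
Read '1': q0→∅, q1→{q0}, q3→{q3}, q5→{q4}; now {q0, q3, q4}.
Read '0': q0→{q1, q3}, q3→{q6}, q4→{q3, q6}; now {q1, q3, q6}.
Read '1': q1→{q0}, q3→{q3}, q6→{q0, q4}; now {q0, q3, q4}.
State q1 is not in {q0, q3, q4}.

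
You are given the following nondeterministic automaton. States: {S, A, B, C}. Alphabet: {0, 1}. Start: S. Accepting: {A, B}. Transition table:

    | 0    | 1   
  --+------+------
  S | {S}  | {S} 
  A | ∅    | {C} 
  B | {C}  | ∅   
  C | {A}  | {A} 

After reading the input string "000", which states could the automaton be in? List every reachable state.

Start in {S}.
Read '0': {S} → {S}.
Read '0': {S} → {S}.
Read '0': {S} → {S}.

{S}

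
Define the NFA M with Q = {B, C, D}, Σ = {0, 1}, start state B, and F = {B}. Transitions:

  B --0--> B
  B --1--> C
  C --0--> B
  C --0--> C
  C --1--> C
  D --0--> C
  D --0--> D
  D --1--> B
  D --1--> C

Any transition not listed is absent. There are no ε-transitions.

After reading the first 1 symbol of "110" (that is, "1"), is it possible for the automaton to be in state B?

No

Start in {B}.
Read '1': B→{C}; now {C}.
State B is not in {C}.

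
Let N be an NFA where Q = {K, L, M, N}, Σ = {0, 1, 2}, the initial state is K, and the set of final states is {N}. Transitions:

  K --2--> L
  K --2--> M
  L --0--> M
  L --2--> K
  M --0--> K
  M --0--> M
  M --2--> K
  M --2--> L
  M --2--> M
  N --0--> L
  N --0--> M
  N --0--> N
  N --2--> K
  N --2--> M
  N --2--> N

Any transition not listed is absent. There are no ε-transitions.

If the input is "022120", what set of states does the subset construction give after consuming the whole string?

∅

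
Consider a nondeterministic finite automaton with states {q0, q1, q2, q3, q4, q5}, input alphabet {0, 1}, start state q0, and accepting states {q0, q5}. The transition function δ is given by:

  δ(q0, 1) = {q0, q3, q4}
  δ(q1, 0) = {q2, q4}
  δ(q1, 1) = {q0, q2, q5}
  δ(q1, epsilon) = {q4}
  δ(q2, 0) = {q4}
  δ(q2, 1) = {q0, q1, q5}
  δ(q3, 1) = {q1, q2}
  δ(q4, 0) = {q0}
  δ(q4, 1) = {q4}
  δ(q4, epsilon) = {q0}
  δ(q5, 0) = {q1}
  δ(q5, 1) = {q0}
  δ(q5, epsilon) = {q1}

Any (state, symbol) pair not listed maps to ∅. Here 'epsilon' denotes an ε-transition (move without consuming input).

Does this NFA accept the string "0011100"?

No

Start in {q0}.
Read '0': q0→∅; now ∅.
The set is empty and remains empty for the remaining 6 symbols.
The final set ∅ contains no accepting state.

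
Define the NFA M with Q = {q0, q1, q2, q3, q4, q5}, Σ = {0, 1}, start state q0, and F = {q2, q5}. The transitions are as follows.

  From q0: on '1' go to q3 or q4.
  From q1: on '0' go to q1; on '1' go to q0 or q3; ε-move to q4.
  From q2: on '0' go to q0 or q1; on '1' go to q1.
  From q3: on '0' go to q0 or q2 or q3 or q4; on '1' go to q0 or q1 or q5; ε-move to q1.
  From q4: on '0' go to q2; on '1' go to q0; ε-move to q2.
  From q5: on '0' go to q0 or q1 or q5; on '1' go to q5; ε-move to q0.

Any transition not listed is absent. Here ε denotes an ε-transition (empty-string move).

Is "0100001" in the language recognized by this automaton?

No

Start in {q0}.
Read '0': q0→∅; now ∅.
The set is empty and remains empty for the remaining 6 symbols.
The final set ∅ contains no accepting state.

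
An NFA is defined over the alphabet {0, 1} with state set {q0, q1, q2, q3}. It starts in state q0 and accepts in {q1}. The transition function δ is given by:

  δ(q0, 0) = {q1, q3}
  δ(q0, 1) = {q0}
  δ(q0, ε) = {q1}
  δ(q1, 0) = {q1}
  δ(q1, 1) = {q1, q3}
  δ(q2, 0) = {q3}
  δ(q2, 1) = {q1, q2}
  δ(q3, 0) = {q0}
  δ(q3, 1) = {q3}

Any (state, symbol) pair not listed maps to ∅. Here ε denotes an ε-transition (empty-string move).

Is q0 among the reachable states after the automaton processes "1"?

Yes

Start: ε-closure({q0}) = {q0, q1}.
Read '1': {q0, q1} → {q0, q1, q3}.
State q0 is in {q0, q1, q3}.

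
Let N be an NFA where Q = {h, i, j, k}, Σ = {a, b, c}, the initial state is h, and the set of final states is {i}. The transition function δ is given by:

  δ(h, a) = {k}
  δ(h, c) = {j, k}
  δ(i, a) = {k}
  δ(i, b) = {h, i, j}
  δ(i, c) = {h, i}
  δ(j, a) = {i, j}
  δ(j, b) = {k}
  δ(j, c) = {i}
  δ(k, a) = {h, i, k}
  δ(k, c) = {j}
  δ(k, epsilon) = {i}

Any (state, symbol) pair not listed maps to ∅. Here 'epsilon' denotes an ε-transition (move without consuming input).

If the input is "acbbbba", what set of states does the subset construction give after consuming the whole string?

{h, i, j, k}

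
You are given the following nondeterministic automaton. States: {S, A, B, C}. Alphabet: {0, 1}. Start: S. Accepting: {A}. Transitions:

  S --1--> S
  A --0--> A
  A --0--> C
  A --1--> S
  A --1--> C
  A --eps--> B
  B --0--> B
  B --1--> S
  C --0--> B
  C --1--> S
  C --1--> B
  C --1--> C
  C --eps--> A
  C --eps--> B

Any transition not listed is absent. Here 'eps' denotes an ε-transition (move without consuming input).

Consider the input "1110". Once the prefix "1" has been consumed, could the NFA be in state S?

Start in {S}.
Read '1': {S} → {S}.
State S is in {S}.

Yes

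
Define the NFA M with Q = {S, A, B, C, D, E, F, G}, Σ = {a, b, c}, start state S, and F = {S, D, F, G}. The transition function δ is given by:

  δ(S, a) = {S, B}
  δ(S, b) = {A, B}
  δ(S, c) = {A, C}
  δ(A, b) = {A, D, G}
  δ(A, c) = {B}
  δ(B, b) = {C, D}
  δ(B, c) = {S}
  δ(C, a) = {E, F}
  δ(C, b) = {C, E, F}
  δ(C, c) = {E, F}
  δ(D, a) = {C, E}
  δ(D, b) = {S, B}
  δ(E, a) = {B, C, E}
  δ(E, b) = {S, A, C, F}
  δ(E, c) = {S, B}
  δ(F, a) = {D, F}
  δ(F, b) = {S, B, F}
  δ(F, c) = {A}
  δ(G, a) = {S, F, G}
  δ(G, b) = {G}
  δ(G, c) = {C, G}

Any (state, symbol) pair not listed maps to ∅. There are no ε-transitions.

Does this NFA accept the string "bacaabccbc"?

Start in {S}.
Read 'b': S→{A, B}; now {A, B}.
Read 'a': A→∅, B→∅; now ∅.
The set is empty and remains empty for the remaining 8 symbols.
The final set ∅ contains no accepting state.

No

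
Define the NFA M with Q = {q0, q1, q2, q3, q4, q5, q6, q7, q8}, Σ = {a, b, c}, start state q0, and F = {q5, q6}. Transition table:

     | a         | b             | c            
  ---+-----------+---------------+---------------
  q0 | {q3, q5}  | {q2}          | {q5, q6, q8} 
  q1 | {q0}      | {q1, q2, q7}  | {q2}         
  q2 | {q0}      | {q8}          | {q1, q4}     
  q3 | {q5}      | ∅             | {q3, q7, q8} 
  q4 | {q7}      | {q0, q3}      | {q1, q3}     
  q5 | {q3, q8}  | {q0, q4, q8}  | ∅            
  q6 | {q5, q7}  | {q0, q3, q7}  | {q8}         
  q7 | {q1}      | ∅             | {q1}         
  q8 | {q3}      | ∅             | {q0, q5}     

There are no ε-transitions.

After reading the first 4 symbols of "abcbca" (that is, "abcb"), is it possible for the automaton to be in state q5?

No

Start in {q0}.
Read 'a': q0→{q3, q5}; now {q3, q5}.
Read 'b': q3→∅, q5→{q0, q4, q8}; now {q0, q4, q8}.
Read 'c': q0→{q5, q6, q8}, q4→{q1, q3}, q8→{q0, q5}; now {q0, q1, q3, q5, q6, q8}.
Read 'b': q0→{q2}, q1→{q1, q2, q7}, q3→∅, q5→{q0, q4, q8}, q6→{q0, q3, q7}, q8→∅; now {q0, q1, q2, q3, q4, q7, q8}.
State q5 is not in {q0, q1, q2, q3, q4, q7, q8}.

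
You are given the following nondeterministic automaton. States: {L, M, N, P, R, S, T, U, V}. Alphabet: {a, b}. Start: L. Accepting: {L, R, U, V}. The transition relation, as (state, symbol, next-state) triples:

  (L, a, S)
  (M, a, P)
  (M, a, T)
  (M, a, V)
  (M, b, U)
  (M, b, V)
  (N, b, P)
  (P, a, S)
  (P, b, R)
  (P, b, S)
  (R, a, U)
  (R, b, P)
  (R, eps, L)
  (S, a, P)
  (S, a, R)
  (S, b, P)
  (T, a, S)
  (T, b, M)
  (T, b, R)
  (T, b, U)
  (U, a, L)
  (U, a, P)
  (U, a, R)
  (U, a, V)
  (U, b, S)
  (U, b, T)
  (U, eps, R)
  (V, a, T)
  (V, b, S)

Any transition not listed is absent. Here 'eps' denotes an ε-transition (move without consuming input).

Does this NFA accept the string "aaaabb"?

Start in {L}.
Read 'a': L→{S}; now {S}.
Read 'a': S→{P, R}; union {P, R}; ε-closure = {L, P, R}.
Read 'a': L→{S}, P→{S}, R→{U}; union {S, U}; ε-closure = {L, R, S, U}.
Read 'a': L→{S}, R→{U}, S→{P, R}, U→{L, P, R, V}; now {L, P, R, S, U, V}.
Read 'b': L→∅, P→{R, S}, R→{P}, S→{P}, U→{S, T}, V→{S}; union {P, R, S, T}; ε-closure = {L, P, R, S, T}.
Read 'b': L→∅, P→{R, S}, R→{P}, S→{P}, T→{M, R, U}; union {M, P, R, S, U}; ε-closure = {L, M, P, R, S, U}.
The final set {L, M, P, R, S, U} contains the accepting states L, R, U.

Yes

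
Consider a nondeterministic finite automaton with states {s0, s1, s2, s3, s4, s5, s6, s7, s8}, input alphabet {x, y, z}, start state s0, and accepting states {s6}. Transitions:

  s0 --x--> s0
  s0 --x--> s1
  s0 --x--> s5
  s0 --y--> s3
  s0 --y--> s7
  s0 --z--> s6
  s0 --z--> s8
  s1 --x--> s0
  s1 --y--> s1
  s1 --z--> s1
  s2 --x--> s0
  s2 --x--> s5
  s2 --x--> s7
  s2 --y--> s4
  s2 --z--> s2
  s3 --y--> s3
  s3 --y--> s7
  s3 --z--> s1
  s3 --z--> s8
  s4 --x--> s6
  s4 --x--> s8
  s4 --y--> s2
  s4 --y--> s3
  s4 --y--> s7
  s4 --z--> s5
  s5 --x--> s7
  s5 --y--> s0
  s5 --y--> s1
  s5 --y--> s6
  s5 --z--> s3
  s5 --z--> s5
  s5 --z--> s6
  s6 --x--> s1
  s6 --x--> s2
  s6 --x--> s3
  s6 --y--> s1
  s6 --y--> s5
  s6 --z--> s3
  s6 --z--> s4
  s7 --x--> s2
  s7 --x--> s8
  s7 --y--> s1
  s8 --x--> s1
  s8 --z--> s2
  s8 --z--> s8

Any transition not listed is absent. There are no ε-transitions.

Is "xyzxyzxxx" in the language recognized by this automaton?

Start in {s0}.
Read 'x': {s0} → {s0, s1, s5}.
Read 'y': {s0, s1, s5} → {s0, s1, s3, s6, s7}.
Read 'z': {s0, s1, s3, s6, s7} → {s1, s3, s4, s6, s8}.
Read 'x': {s1, s3, s4, s6, s8} → {s0, s1, s2, s3, s6, s8}.
Read 'y': {s0, s1, s2, s3, s6, s8} → {s1, s3, s4, s5, s7}.
Read 'z': {s1, s3, s4, s5, s7} → {s1, s3, s5, s6, s8}.
Read 'x': {s1, s3, s5, s6, s8} → {s0, s1, s2, s3, s7}.
Read 'x': {s0, s1, s2, s3, s7} → {s0, s1, s2, s5, s7, s8}.
Read 'x': {s0, s1, s2, s5, s7, s8} → {s0, s1, s2, s5, s7, s8}.
The final set {s0, s1, s2, s5, s7, s8} contains no accepting state.

No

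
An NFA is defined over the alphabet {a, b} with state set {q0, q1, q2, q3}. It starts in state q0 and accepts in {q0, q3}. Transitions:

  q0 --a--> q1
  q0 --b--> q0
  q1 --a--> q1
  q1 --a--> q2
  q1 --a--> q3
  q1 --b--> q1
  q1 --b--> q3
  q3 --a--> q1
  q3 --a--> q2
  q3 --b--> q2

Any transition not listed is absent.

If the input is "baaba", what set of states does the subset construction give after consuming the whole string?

{q1, q2, q3}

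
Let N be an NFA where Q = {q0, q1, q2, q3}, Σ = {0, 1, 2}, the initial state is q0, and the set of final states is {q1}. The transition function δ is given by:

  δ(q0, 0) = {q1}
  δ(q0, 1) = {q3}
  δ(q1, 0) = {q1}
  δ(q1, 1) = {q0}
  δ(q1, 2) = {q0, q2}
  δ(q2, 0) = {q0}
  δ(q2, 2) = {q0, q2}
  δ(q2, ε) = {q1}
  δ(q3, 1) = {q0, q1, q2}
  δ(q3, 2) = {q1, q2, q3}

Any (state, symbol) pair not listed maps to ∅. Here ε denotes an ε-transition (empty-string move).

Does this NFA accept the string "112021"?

No

Start in {q0}.
Read '1': q0→{q3}; now {q3}.
Read '1': q3→{q0, q1, q2}; now {q0, q1, q2}.
Read '2': q0→∅, q1→{q0, q2}, q2→{q0, q2}; union {q0, q2}; ε-closure = {q0, q1, q2}.
Read '0': q0→{q1}, q1→{q1}, q2→{q0}; now {q0, q1}.
Read '2': q0→∅, q1→{q0, q2}; union {q0, q2}; ε-closure = {q0, q1, q2}.
Read '1': q0→{q3}, q1→{q0}, q2→∅; now {q0, q3}.
The final set {q0, q3} contains no accepting state.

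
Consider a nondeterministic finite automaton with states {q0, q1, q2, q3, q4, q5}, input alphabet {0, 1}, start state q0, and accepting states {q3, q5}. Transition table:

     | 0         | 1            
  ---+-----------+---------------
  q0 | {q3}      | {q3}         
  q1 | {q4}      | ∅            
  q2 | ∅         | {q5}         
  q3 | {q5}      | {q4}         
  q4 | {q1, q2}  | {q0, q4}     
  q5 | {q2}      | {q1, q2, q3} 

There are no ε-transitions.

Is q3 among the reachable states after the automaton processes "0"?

Yes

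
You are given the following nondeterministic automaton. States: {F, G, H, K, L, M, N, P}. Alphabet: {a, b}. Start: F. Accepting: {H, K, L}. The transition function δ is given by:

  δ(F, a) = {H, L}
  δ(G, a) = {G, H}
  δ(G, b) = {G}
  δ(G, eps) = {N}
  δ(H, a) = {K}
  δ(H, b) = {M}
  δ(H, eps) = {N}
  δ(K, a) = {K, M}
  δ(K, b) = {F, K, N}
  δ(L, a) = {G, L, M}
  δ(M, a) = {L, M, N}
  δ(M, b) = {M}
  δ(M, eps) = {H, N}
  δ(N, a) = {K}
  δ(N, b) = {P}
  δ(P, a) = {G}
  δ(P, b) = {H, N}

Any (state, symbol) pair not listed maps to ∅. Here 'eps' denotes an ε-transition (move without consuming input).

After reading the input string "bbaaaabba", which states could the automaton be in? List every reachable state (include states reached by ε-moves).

∅

Start in {F}.
Read 'b': {F} → ∅.
The set is empty and remains empty for the remaining 8 symbols.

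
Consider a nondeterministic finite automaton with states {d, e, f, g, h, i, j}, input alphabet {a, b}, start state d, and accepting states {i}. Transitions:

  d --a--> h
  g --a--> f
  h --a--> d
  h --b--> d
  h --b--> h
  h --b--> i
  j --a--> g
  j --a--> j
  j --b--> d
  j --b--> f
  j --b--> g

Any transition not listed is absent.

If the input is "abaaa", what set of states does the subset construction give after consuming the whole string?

{d, h}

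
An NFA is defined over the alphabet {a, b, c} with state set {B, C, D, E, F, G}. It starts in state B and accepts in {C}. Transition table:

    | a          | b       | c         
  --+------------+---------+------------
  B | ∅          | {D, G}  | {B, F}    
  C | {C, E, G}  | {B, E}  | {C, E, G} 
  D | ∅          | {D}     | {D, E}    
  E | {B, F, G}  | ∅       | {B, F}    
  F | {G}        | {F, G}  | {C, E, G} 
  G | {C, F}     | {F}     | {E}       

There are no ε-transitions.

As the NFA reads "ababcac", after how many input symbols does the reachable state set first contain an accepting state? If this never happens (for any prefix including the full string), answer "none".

Start in {B}.
Read 'a': B→∅; now ∅.
The set is empty and remains empty for the remaining 6 symbols.
No reachable set along the way intersects F.

none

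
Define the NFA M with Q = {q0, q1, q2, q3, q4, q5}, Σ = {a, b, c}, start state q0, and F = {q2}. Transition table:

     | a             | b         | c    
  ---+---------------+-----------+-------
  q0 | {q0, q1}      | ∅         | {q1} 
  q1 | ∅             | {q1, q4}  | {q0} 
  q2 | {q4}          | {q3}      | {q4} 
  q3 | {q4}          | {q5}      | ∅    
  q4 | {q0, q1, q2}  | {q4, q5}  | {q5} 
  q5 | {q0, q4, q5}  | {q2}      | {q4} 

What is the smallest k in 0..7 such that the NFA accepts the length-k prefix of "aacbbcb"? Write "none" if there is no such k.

7

Start in {q0}.
Read 'a': {q0} → {q0, q1}.
Read 'a': {q0, q1} → {q0, q1}.
Read 'c': {q0, q1} → {q0, q1}.
Read 'b': {q0, q1} → {q1, q4}.
Read 'b': {q1, q4} → {q1, q4, q5}.
Read 'c': {q1, q4, q5} → {q0, q4, q5}.
Read 'b': {q0, q4, q5} → {q2, q4, q5}.
None of the earlier sets intersect F, but {q2, q4, q5} does.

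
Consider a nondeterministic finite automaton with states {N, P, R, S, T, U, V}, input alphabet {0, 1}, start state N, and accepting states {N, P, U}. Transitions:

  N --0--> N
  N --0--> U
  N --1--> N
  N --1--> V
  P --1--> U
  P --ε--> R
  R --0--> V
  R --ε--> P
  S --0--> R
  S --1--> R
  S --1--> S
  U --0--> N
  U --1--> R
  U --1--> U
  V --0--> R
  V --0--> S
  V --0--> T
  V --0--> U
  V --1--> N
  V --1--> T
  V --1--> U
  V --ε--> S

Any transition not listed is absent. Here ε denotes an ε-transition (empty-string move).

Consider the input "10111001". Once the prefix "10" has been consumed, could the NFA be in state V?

No

Start in {N}.
Read '1': {N} → {N, S, V}.
Read '0': {N, S, V} → {N, P, R, S, T, U}.
State V is not in {N, P, R, S, T, U}.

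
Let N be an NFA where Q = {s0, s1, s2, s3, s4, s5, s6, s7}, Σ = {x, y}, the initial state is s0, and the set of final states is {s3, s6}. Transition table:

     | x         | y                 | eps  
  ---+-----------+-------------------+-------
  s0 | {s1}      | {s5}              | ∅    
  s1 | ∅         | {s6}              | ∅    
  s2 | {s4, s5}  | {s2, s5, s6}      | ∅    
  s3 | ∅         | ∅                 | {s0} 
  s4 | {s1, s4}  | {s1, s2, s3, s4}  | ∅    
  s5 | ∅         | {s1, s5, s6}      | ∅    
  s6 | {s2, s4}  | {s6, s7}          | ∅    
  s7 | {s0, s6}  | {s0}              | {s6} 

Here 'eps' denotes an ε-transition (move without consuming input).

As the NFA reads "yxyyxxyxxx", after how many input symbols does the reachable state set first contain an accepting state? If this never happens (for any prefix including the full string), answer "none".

none

Start in {s0}.
Read 'y': s0→{s5}; now {s5}.
Read 'x': s5→∅; now ∅.
The set is empty and remains empty for the remaining 8 symbols.
No reachable set along the way intersects F.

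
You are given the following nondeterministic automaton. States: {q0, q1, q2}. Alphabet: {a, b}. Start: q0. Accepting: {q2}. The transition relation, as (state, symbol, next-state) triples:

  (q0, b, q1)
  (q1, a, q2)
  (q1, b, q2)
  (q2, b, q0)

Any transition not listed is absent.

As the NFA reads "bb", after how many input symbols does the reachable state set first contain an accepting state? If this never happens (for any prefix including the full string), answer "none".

2

Start in {q0}.
Read 'b': q0→{q1}; now {q1}.
Read 'b': q1→{q2}; now {q2}.
None of the earlier sets intersect F, but {q2} does.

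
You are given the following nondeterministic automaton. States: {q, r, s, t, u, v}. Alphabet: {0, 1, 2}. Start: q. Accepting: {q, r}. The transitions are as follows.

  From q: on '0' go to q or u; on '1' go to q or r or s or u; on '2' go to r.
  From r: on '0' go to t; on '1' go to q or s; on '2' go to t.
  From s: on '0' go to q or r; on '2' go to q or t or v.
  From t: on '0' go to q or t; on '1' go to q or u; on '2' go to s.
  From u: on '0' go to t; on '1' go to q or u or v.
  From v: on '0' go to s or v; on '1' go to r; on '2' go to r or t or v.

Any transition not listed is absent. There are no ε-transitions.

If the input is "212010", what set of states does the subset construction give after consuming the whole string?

{q, r, s, t, u, v}

Start in {q}.
Read '2': {q} → {r}.
Read '1': {r} → {q, s}.
Read '2': {q, s} → {q, r, t, v}.
Read '0': {q, r, t, v} → {q, s, t, u, v}.
Read '1': {q, s, t, u, v} → {q, r, s, u, v}.
Read '0': {q, r, s, u, v} → {q, r, s, t, u, v}.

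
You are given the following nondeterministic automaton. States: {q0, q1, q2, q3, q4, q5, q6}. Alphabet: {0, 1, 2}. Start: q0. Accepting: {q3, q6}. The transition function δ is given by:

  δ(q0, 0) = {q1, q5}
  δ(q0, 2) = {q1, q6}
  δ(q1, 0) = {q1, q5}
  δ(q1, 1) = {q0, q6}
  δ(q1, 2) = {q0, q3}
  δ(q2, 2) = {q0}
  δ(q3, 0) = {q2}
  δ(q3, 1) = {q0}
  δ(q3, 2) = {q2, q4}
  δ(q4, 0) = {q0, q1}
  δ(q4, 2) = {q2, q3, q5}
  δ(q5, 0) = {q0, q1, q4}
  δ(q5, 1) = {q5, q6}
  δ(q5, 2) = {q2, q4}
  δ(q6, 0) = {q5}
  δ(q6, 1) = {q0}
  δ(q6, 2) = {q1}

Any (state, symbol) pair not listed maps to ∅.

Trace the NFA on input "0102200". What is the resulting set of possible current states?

Start in {q0}.
Read '0': q0→{q1, q5}; now {q1, q5}.
Read '1': q1→{q0, q6}, q5→{q5, q6}; now {q0, q5, q6}.
Read '0': q0→{q1, q5}, q5→{q0, q1, q4}, q6→{q5}; now {q0, q1, q4, q5}.
Read '2': q0→{q1, q6}, q1→{q0, q3}, q4→{q2, q3, q5}, q5→{q2, q4}; now {q0, q1, q2, q3, q4, q5, q6}.
Read '2': q0→{q1, q6}, q1→{q0, q3}, q2→{q0}, q3→{q2, q4}, q4→{q2, q3, q5}, q5→{q2, q4}, q6→{q1}; now {q0, q1, q2, q3, q4, q5, q6}.
Read '0': q0→{q1, q5}, q1→{q1, q5}, q2→∅, q3→{q2}, q4→{q0, q1}, q5→{q0, q1, q4}, q6→{q5}; now {q0, q1, q2, q4, q5}.
Read '0': q0→{q1, q5}, q1→{q1, q5}, q2→∅, q4→{q0, q1}, q5→{q0, q1, q4}; now {q0, q1, q4, q5}.

{q0, q1, q4, q5}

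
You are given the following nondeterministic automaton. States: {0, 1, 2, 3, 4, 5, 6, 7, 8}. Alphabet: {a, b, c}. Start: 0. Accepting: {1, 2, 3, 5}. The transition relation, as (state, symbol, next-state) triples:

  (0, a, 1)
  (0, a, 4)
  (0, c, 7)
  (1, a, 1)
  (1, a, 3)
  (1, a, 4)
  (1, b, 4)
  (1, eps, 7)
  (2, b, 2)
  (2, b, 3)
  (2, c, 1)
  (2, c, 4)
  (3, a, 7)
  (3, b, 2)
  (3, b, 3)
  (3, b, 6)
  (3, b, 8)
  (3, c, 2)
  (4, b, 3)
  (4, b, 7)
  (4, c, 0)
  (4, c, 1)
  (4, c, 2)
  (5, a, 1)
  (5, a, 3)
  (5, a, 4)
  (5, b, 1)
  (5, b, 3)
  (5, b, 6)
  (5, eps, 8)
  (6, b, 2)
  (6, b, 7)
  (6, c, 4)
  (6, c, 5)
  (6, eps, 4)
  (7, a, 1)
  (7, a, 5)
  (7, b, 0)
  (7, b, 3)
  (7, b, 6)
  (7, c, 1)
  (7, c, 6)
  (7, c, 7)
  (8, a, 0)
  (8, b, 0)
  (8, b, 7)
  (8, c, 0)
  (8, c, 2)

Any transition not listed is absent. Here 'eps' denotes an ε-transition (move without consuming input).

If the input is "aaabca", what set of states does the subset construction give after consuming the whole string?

Start in {0}.
Read 'a': 0→{1, 4}; union {1, 4}; ε-closure = {1, 4, 7}.
Read 'a': 1→{1, 3, 4}, 4→∅, 7→{1, 5}; union {1, 3, 4, 5}; ε-closure = {1, 3, 4, 5, 7, 8}.
Read 'a': 1→{1, 3, 4}, 3→{7}, 4→∅, 5→{1, 3, 4}, 7→{1, 5}, 8→{0}; union {0, 1, 3, 4, 5, 7}; ε-closure = {0, 1, 3, 4, 5, 7, 8}.
Read 'b': 0→∅, 1→{4}, 3→{2, 3, 6, 8}, 4→{3, 7}, 5→{1, 3, 6}, 7→{0, 3, 6}, 8→{0, 7}; now {0, 1, 2, 3, 4, 6, 7, 8}.
Read 'c': 0→{7}, 1→∅, 2→{1, 4}, 3→{2}, 4→{0, 1, 2}, 6→{4, 5}, 7→{1, 6, 7}, 8→{0, 2}; union {0, 1, 2, 4, 5, 6, 7}; ε-closure = {0, 1, 2, 4, 5, 6, 7, 8}.
Read 'a': 0→{1, 4}, 1→{1, 3, 4}, 2→∅, 4→∅, 5→{1, 3, 4}, 6→∅, 7→{1, 5}, 8→{0}; union {0, 1, 3, 4, 5}; ε-closure = {0, 1, 3, 4, 5, 7, 8}.

{0, 1, 3, 4, 5, 7, 8}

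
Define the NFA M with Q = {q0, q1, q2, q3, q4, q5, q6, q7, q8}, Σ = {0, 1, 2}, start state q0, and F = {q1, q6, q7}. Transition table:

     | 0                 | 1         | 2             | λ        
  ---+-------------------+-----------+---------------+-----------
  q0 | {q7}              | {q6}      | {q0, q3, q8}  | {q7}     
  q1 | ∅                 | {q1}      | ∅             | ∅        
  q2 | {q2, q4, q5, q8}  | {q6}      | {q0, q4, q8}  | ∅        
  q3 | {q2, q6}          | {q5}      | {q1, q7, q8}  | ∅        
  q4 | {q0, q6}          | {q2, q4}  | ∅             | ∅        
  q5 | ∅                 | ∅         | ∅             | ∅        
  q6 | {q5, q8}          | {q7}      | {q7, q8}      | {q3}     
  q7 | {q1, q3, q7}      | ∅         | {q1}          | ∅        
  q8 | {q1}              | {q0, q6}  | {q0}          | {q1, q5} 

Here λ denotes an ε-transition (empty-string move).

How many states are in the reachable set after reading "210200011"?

7

Start: ε-closure({q0}) = {q0, q7}.
Read '2': {q0, q7} → {q0, q1, q3, q5, q7, q8}.
Read '1': {q0, q1, q3, q5, q7, q8} → {q0, q1, q3, q5, q6, q7}.
Read '0': {q0, q1, q3, q5, q6, q7} → {q1, q2, q3, q5, q6, q7, q8}.
Read '2': {q1, q2, q3, q5, q6, q7, q8} → {q0, q1, q4, q5, q7, q8}.
Read '0': {q0, q1, q4, q5, q7, q8} → {q0, q1, q3, q6, q7}.
Read '0': {q0, q1, q3, q6, q7} → {q1, q2, q3, q5, q6, q7, q8}.
Read '0': {q1, q2, q3, q5, q6, q7, q8} → {q1, q2, q3, q4, q5, q6, q7, q8}.
Read '1': {q1, q2, q3, q4, q5, q6, q7, q8} → {q0, q1, q2, q3, q4, q5, q6, q7}.
Read '1': {q0, q1, q2, q3, q4, q5, q6, q7} → {q1, q2, q3, q4, q5, q6, q7}.
That set has 7 states.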